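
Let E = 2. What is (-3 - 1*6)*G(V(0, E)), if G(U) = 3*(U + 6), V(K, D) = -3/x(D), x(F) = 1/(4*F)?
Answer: 486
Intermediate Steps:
x(F) = 1/(4*F)
V(K, D) = -12*D (V(K, D) = -3*4*D = -12*D)
G(U) = 18 + 3*U (G(U) = 3*(6 + U) = 18 + 3*U)
(-3 - 1*6)*G(V(0, E)) = (-3 - 1*6)*(18 + 3*(-12*2)) = (-3 - 6)*(18 + 3*(-24)) = -9*(18 - 72) = -9*(-54) = 486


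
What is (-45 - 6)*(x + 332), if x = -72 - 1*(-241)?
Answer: -25551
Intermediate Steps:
x = 169 (x = -72 + 241 = 169)
(-45 - 6)*(x + 332) = (-45 - 6)*(169 + 332) = -51*501 = -25551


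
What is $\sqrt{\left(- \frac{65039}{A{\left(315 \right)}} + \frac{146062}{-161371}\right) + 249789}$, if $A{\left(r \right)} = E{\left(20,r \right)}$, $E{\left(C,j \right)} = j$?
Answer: $\frac{\sqrt{1462332395792638790}}{2420565} \approx 499.58$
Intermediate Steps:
$A{\left(r \right)} = r$
$\sqrt{\left(- \frac{65039}{A{\left(315 \right)}} + \frac{146062}{-161371}\right) + 249789} = \sqrt{\left(- \frac{65039}{315} + \frac{146062}{-161371}\right) + 249789} = \sqrt{\left(\left(-65039\right) \frac{1}{315} + 146062 \left(- \frac{1}{161371}\right)\right) + 249789} = \sqrt{\left(- \frac{65039}{315} - \frac{20866}{23053}\right) + 249789} = \sqrt{- \frac{1505916857}{7261695} + 249789} = \sqrt{\frac{1812385615498}{7261695}} = \frac{\sqrt{1462332395792638790}}{2420565}$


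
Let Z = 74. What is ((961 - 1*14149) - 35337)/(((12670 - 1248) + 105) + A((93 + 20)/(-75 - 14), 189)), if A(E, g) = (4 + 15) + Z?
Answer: -9705/2324 ≈ -4.1760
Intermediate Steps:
A(E, g) = 93 (A(E, g) = (4 + 15) + 74 = 19 + 74 = 93)
((961 - 1*14149) - 35337)/(((12670 - 1248) + 105) + A((93 + 20)/(-75 - 14), 189)) = ((961 - 1*14149) - 35337)/(((12670 - 1248) + 105) + 93) = ((961 - 14149) - 35337)/((11422 + 105) + 93) = (-13188 - 35337)/(11527 + 93) = -48525/11620 = -48525*1/11620 = -9705/2324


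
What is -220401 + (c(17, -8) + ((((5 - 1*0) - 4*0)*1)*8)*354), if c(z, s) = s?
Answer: -206249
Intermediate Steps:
-220401 + (c(17, -8) + ((((5 - 1*0) - 4*0)*1)*8)*354) = -220401 + (-8 + ((((5 - 1*0) - 4*0)*1)*8)*354) = -220401 + (-8 + ((((5 + 0) + 0)*1)*8)*354) = -220401 + (-8 + (((5 + 0)*1)*8)*354) = -220401 + (-8 + ((5*1)*8)*354) = -220401 + (-8 + (5*8)*354) = -220401 + (-8 + 40*354) = -220401 + (-8 + 14160) = -220401 + 14152 = -206249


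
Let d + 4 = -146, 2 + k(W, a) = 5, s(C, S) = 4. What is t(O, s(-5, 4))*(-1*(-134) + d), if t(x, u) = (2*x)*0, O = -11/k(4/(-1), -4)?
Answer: 0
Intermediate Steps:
k(W, a) = 3 (k(W, a) = -2 + 5 = 3)
O = -11/3 ≈ -3.6667
t(x, u) = 0
d = -150 (d = -4 - 146 = -150)
t(O, s(-5, 4))*(-1*(-134) + d) = 0*(-1*(-134) - 150) = 0*(134 - 150) = 0*(-16) = 0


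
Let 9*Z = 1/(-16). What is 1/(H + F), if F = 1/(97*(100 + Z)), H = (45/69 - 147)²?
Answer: 738855887/15824583611244 ≈ 4.6690e-5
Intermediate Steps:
H = 11329956/529 (H = (45*(1/69) - 147)² = (15/23 - 147)² = (-3366/23)² = 11329956/529 ≈ 21418.)
Z = -1/144 (Z = (⅑)/(-16) = (⅑)*(-1/16) = -1/144 ≈ -0.0069444)
F = 144/1396703 (F = 1/(97*(100 - 1/144)) = 1/(97*(14399/144)) = 1/(1396703/144) = 144/1396703 ≈ 0.00010310)
1/(H + F) = 1/(11329956/529 + 144/1396703) = 1/(15824583611244/738855887) = 738855887/15824583611244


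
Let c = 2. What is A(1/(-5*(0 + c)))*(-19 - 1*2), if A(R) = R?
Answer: 21/10 ≈ 2.1000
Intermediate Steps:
A(1/(-5*(0 + c)))*(-19 - 1*2) = (-19 - 1*2)/((-5*(0 + 2))) = (-19 - 2)/((-5*2)) = -21/(-10) = -1/10*(-21) = 21/10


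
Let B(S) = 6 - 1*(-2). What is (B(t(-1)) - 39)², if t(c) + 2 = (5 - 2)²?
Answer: 961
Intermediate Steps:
t(c) = 7 (t(c) = -2 + (5 - 2)² = -2 + 3² = -2 + 9 = 7)
B(S) = 8 (B(S) = 6 + 2 = 8)
(B(t(-1)) - 39)² = (8 - 39)² = (-31)² = 961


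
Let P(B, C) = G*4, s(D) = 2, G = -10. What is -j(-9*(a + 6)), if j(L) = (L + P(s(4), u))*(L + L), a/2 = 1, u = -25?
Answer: -16128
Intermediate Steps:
P(B, C) = -40 (P(B, C) = -10*4 = -40)
a = 2 (a = 2*1 = 2)
j(L) = 2*L*(-40 + L) (j(L) = (L - 40)*(L + L) = (-40 + L)*(2*L) = 2*L*(-40 + L))
-j(-9*(a + 6)) = -2*(-9*(2 + 6))*(-40 - 9*(2 + 6)) = -2*(-9*8)*(-40 - 9*8) = -2*(-72)*(-40 - 72) = -2*(-72)*(-112) = -1*16128 = -16128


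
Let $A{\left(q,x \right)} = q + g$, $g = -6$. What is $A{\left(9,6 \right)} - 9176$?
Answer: $-9173$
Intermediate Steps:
$A{\left(q,x \right)} = -6 + q$ ($A{\left(q,x \right)} = q - 6 = -6 + q$)
$A{\left(9,6 \right)} - 9176 = \left(-6 + 9\right) - 9176 = 3 - 9176 = -9173$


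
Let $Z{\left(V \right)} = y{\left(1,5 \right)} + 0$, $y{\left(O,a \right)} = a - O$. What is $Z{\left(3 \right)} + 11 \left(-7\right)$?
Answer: $-73$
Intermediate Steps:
$Z{\left(V \right)} = 4$ ($Z{\left(V \right)} = \left(5 - 1\right) + 0 = 4 + 0 = 4$)
$Z{\left(3 \right)} + 11 \left(-7\right) = 4 + 11 \left(-7\right) = 4 - 77 = -73$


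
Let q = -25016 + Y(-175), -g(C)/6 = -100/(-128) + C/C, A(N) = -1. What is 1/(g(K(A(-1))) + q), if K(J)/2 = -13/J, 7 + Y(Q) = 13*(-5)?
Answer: -16/401579 ≈ -3.9843e-5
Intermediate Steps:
Y(Q) = -72 (Y(Q) = -7 + 13*(-5) = -7 - 65 = -72)
K(J) = -26/J (K(J) = 2*(-13/J) = -26/J)
g(C) = -171/16 (g(C) = -6*(-100/(-128) + C/C) = -6*(-100*(-1/128) + 1) = -6*(25/32 + 1) = -6*57/32 = -171/16)
q = -25088 (q = -25016 - 72 = -25088)
1/(g(K(A(-1))) + q) = 1/(-171/16 - 25088) = 1/(-401579/16) = -16/401579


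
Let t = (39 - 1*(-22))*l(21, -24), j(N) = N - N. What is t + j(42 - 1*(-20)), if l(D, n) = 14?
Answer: 854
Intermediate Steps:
j(N) = 0
t = 854 (t = (39 - 1*(-22))*14 = (39 + 22)*14 = 61*14 = 854)
t + j(42 - 1*(-20)) = 854 + 0 = 854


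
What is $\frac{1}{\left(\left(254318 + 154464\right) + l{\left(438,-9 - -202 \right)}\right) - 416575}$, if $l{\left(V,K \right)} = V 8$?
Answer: $- \frac{1}{4289} \approx -0.00023315$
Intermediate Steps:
$l{\left(V,K \right)} = 8 V$
$\frac{1}{\left(\left(254318 + 154464\right) + l{\left(438,-9 - -202 \right)}\right) - 416575} = \frac{1}{\left(\left(254318 + 154464\right) + 8 \cdot 438\right) - 416575} = \frac{1}{\left(408782 + 3504\right) - 416575} = \frac{1}{412286 - 416575} = \frac{1}{-4289} = - \frac{1}{4289}$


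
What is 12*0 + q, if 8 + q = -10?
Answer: -18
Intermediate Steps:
q = -18 (q = -8 - 10 = -18)
12*0 + q = 12*0 - 18 = 0 - 18 = -18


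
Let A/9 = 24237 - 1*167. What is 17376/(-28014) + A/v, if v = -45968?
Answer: -572284399/107312296 ≈ -5.3329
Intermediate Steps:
A = 216630 (A = 9*(24237 - 1*167) = 9*(24237 - 167) = 9*24070 = 216630)
17376/(-28014) + A/v = 17376/(-28014) + 216630/(-45968) = 17376*(-1/28014) + 216630*(-1/45968) = -2896/4669 - 108315/22984 = -572284399/107312296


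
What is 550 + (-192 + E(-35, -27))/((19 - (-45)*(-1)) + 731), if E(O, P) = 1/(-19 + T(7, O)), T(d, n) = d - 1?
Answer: 5038253/9165 ≈ 549.73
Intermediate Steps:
T(d, n) = -1 + d
E(O, P) = -1/13 (E(O, P) = 1/(-19 + (-1 + 7)) = 1/(-19 + 6) = 1/(-13) = -1/13)
550 + (-192 + E(-35, -27))/((19 - (-45)*(-1)) + 731) = 550 + (-192 - 1/13)/((19 - (-45)*(-1)) + 731) = 550 - 2497/(13*((19 - 9*5) + 731)) = 550 - 2497/(13*((19 - 45) + 731)) = 550 - 2497/(13*(-26 + 731)) = 550 - 2497/13/705 = 550 - 2497/13*1/705 = 550 - 2497/9165 = 5038253/9165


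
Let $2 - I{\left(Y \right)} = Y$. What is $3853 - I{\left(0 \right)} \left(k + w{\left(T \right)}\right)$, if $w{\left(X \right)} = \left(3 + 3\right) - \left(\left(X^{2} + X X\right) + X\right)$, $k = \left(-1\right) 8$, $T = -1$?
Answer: $3859$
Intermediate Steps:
$I{\left(Y \right)} = 2 - Y$
$k = -8$
$w{\left(X \right)} = 6 - X - 2 X^{2}$ ($w{\left(X \right)} = 6 - \left(\left(X^{2} + X^{2}\right) + X\right) = 6 - \left(2 X^{2} + X\right) = 6 - \left(X + 2 X^{2}\right) = 6 - X - 2 X^{2}$)
$3853 - I{\left(0 \right)} \left(k + w{\left(T \right)}\right) = 3853 - \left(2 - 0\right) \left(-8 - \left(-7 + 2\right)\right) = 3853 - \left(2 + 0\right) \left(-8 + \left(6 + 1 - 2\right)\right) = 3853 - 2 \left(-8 + \left(6 + 1 - 2\right)\right) = 3853 - 2 \left(-8 + 5\right) = 3853 - 2 \left(-3\right) = 3853 - -6 = 3853 + 6 = 3859$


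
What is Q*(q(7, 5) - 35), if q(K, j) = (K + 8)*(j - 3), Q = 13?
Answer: -65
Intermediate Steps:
q(K, j) = (-3 + j)*(8 + K) (q(K, j) = (8 + K)*(-3 + j) = (-3 + j)*(8 + K))
Q*(q(7, 5) - 35) = 13*((-24 - 3*7 + 8*5 + 7*5) - 35) = 13*((-24 - 21 + 40 + 35) - 35) = 13*(30 - 35) = 13*(-5) = -65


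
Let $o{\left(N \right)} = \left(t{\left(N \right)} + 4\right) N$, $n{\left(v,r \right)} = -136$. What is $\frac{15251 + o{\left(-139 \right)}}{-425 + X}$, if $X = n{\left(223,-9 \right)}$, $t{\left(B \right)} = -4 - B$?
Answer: $\frac{370}{51} \approx 7.2549$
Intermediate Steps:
$X = -136$
$o{\left(N \right)} = - N^{2}$ ($o{\left(N \right)} = \left(\left(-4 - N\right) + 4\right) N = - N N = - N^{2}$)
$\frac{15251 + o{\left(-139 \right)}}{-425 + X} = \frac{15251 - \left(-139\right)^{2}}{-425 - 136} = \frac{15251 - 19321}{-561} = \left(15251 - 19321\right) \left(- \frac{1}{561}\right) = \left(-4070\right) \left(- \frac{1}{561}\right) = \frac{370}{51}$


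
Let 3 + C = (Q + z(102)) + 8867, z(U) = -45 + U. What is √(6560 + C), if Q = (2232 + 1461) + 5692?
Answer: √24866 ≈ 157.69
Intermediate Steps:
Q = 9385 (Q = 3693 + 5692 = 9385)
C = 18306 (C = -3 + ((9385 + (-45 + 102)) + 8867) = -3 + ((9385 + 57) + 8867) = -3 + (9442 + 8867) = -3 + 18309 = 18306)
√(6560 + C) = √(6560 + 18306) = √24866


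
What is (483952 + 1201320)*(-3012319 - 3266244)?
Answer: -10581086424136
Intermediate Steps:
(483952 + 1201320)*(-3012319 - 3266244) = 1685272*(-6278563) = -10581086424136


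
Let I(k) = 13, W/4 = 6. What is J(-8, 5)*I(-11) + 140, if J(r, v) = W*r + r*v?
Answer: -2876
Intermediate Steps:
W = 24 (W = 4*6 = 24)
J(r, v) = 24*r + r*v
J(-8, 5)*I(-11) + 140 = -8*(24 + 5)*13 + 140 = -8*29*13 + 140 = -232*13 + 140 = -3016 + 140 = -2876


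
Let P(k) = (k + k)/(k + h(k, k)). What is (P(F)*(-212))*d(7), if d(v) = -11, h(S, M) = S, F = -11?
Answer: 2332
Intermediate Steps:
P(k) = 1 (P(k) = (k + k)/(k + k) = (2*k)/((2*k)) = (2*k)*(1/(2*k)) = 1)
(P(F)*(-212))*d(7) = (1*(-212))*(-11) = -212*(-11) = 2332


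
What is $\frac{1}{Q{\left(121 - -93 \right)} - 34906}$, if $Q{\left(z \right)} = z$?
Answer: $- \frac{1}{34692} \approx -2.8825 \cdot 10^{-5}$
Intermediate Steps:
$\frac{1}{Q{\left(121 - -93 \right)} - 34906} = \frac{1}{\left(121 - -93\right) - 34906} = \frac{1}{\left(121 + 93\right) - 34906} = \frac{1}{214 - 34906} = \frac{1}{-34692} = - \frac{1}{34692}$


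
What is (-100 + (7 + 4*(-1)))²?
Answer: 9409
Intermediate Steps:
(-100 + (7 + 4*(-1)))² = (-100 + (7 - 4))² = (-100 + 3)² = (-97)² = 9409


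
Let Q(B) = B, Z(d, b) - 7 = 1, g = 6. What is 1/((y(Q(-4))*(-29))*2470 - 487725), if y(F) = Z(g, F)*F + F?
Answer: 1/2090955 ≈ 4.7825e-7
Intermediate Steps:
Z(d, b) = 8 (Z(d, b) = 7 + 1 = 8)
y(F) = 9*F (y(F) = 8*F + F = 9*F)
1/((y(Q(-4))*(-29))*2470 - 487725) = 1/(((9*(-4))*(-29))*2470 - 487725) = 1/(-36*(-29)*2470 - 487725) = 1/(1044*2470 - 487725) = 1/(2578680 - 487725) = 1/2090955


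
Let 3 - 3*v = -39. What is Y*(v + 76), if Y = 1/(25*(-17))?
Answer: -18/85 ≈ -0.21176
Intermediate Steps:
v = 14 (v = 1 - ⅓*(-39) = 1 + 13 = 14)
Y = -1/425 (Y = (1/25)*(-1/17) = -1/425 ≈ -0.0023529)
Y*(v + 76) = -(14 + 76)/425 = -1/425*90 = -18/85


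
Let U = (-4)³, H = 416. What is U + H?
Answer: 352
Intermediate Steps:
U = -64
U + H = -64 + 416 = 352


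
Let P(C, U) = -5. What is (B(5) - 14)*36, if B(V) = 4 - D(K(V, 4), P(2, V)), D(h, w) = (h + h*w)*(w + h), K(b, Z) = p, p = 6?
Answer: 504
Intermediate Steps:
K(b, Z) = 6
D(h, w) = (h + w)*(h + h*w) (D(h, w) = (h + h*w)*(h + w) = (h + w)*(h + h*w))
B(V) = 28 (B(V) = 4 - 6*(6 - 5 + (-5)² + 6*(-5)) = 4 - 6*(6 - 5 + 25 - 30) = 4 - 6*(-4) = 4 - 1*(-24) = 4 + 24 = 28)
(B(5) - 14)*36 = (28 - 14)*36 = 14*36 = 504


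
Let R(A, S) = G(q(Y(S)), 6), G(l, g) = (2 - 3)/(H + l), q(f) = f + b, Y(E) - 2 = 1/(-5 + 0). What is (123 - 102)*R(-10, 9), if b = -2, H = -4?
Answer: 5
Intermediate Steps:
Y(E) = 9/5 (Y(E) = 2 + 1/(-5 + 0) = 2 + 1/(-5) = 2 - ⅕ = 9/5)
q(f) = -2 + f (q(f) = f - 2 = -2 + f)
G(l, g) = -1/(-4 + l) (G(l, g) = (2 - 3)/(-4 + l) = -1/(-4 + l))
R(A, S) = 5/21 (R(A, S) = -1/(-4 + (-2 + 9/5)) = -1/(-4 - ⅕) = -1/(-21/5) = -1*(-5/21) = 5/21)
(123 - 102)*R(-10, 9) = (123 - 102)*(5/21) = 21*(5/21) = 5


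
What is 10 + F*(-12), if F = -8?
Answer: 106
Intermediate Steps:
10 + F*(-12) = 10 - 8*(-12) = 10 + 96 = 106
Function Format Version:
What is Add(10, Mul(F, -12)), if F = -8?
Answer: 106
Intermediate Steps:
Add(10, Mul(F, -12)) = Add(10, Mul(-8, -12)) = Add(10, 96) = 106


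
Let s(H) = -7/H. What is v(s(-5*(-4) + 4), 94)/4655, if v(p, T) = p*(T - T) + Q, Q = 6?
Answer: 6/4655 ≈ 0.0012889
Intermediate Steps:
v(p, T) = 6 (v(p, T) = p*(T - T) + 6 = p*0 + 6 = 0 + 6 = 6)
v(s(-5*(-4) + 4), 94)/4655 = 6/4655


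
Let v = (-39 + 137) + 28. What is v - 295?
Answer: -169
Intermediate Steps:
v = 126 (v = 98 + 28 = 126)
v - 295 = 126 - 295 = -169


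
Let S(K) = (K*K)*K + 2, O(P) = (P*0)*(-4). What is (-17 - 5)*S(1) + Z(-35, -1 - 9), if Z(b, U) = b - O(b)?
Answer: -101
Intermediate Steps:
O(P) = 0 (O(P) = 0*(-4) = 0)
S(K) = 2 + K³ (S(K) = K²*K + 2 = K³ + 2 = 2 + K³)
Z(b, U) = b (Z(b, U) = b - 1*0 = b + 0 = b)
(-17 - 5)*S(1) + Z(-35, -1 - 9) = (-17 - 5)*(2 + 1³) - 35 = -22*(2 + 1) - 35 = -22*3 - 35 = -66 - 35 = -101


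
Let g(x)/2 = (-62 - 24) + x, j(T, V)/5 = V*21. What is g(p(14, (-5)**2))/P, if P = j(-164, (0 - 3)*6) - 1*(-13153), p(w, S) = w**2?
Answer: 220/11263 ≈ 0.019533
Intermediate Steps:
j(T, V) = 105*V (j(T, V) = 5*(V*21) = 5*(21*V) = 105*V)
P = 11263 (P = 105*((0 - 3)*6) - 1*(-13153) = 105*(-3*6) + 13153 = 105*(-18) + 13153 = -1890 + 13153 = 11263)
g(x) = -172 + 2*x (g(x) = 2*((-62 - 24) + x) = 2*(-86 + x) = -172 + 2*x)
g(p(14, (-5)**2))/P = (-172 + 2*14**2)/11263 = (-172 + 2*196)*(1/11263) = (-172 + 392)*(1/11263) = 220*(1/11263) = 220/11263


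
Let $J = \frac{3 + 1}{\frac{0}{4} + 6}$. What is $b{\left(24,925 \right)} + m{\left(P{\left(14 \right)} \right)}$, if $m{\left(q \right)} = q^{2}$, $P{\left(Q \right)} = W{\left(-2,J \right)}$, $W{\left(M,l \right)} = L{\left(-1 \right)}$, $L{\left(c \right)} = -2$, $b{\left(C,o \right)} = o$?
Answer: $929$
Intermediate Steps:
$J = \frac{2}{3}$ ($J = \frac{4}{0 \cdot \frac{1}{4} + 6} = \frac{4}{0 + 6} = \frac{4}{6} = 4 \cdot \frac{1}{6} = \frac{2}{3} \approx 0.66667$)
$W{\left(M,l \right)} = -2$
$P{\left(Q \right)} = -2$
$b{\left(24,925 \right)} + m{\left(P{\left(14 \right)} \right)} = 925 + \left(-2\right)^{2} = 925 + 4 = 929$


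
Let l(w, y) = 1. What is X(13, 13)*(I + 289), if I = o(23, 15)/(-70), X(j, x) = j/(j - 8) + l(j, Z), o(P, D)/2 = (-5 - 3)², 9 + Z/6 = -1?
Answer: 180918/175 ≈ 1033.8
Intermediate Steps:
Z = -60 (Z = -54 + 6*(-1) = -54 - 6 = -60)
o(P, D) = 128 (o(P, D) = 2*(-5 - 3)² = 2*(-8)² = 2*64 = 128)
X(j, x) = 1 + j/(-8 + j) (X(j, x) = j/(j - 8) + 1 = j/(-8 + j) + 1 = 1 + j/(-8 + j))
I = -64/35 (I = 128/(-70) = 128*(-1/70) = -64/35 ≈ -1.8286)
X(13, 13)*(I + 289) = (2*(-4 + 13)/(-8 + 13))*(-64/35 + 289) = (2*9/5)*(10051/35) = (2*(⅕)*9)*(10051/35) = (18/5)*(10051/35) = 180918/175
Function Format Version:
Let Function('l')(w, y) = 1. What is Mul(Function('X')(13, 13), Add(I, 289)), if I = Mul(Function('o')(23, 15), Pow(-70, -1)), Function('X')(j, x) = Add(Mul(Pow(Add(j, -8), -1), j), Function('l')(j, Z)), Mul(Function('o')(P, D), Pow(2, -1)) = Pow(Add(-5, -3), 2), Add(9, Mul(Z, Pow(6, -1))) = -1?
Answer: Rational(180918, 175) ≈ 1033.8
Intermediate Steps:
Z = -60 (Z = Add(-54, Mul(6, -1)) = Add(-54, -6) = -60)
Function('o')(P, D) = 128 (Function('o')(P, D) = Mul(2, Pow(Add(-5, -3), 2)) = Mul(2, Pow(-8, 2)) = Mul(2, 64) = 128)
Function('X')(j, x) = Add(1, Mul(j, Pow(Add(-8, j), -1))) (Function('X')(j, x) = Add(Mul(Pow(Add(j, -8), -1), j), 1) = Add(Mul(Pow(Add(-8, j), -1), j), 1) = Add(Mul(j, Pow(Add(-8, j), -1)), 1) = Add(1, Mul(j, Pow(Add(-8, j), -1))))
I = Rational(-64, 35) (I = Mul(128, Pow(-70, -1)) = Mul(128, Rational(-1, 70)) = Rational(-64, 35) ≈ -1.8286)
Mul(Function('X')(13, 13), Add(I, 289)) = Mul(Mul(2, Pow(Add(-8, 13), -1), Add(-4, 13)), Add(Rational(-64, 35), 289)) = Mul(Mul(2, Pow(5, -1), 9), Rational(10051, 35)) = Mul(Mul(2, Rational(1, 5), 9), Rational(10051, 35)) = Mul(Rational(18, 5), Rational(10051, 35)) = Rational(180918, 175)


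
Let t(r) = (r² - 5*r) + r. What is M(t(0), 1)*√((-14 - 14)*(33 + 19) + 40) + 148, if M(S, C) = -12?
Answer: 148 - 24*I*√354 ≈ 148.0 - 451.56*I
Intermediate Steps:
t(r) = r² - 4*r
M(t(0), 1)*√((-14 - 14)*(33 + 19) + 40) + 148 = -12*√((-14 - 14)*(33 + 19) + 40) + 148 = -12*√(-28*52 + 40) + 148 = -12*√(-1456 + 40) + 148 = -24*I*√354 + 148 = 148 - 24*I*√354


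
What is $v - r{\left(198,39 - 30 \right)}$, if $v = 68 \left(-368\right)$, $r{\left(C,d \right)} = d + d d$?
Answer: $-25114$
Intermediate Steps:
$r{\left(C,d \right)} = d + d^{2}$
$v = -25024$
$v - r{\left(198,39 - 30 \right)} = -25024 - \left(39 - 30\right) \left(1 + \left(39 - 30\right)\right) = -25024 - 9 \left(1 + 9\right) = -25024 - 9 \cdot 10 = -25024 - 90 = -25114$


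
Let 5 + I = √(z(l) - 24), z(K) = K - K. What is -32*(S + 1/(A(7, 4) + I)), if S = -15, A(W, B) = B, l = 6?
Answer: 64*(8*I + 15*√6)/(I + 2*√6) ≈ 481.28 + 6.2707*I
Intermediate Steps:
z(K) = 0
I = -5 + 2*I*√6 (I = -5 + √(0 - 24) = -5 + √(-24) = -5 + 2*I*√6 ≈ -5.0 + 4.899*I)
-32*(S + 1/(A(7, 4) + I)) = -32*(-15 + 1/(4 + (-5 + 2*I*√6))) = -32*(-15 + 1/(-1 + 2*I*√6)) = 480 - 32/(-1 + 2*I*√6)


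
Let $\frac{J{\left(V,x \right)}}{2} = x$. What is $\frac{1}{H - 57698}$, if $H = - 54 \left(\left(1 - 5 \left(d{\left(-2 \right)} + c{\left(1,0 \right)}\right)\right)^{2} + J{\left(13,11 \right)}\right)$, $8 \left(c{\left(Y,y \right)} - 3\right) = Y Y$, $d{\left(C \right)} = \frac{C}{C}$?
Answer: $- \frac{32}{2549875} \approx -1.255 \cdot 10^{-5}$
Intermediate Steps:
$J{\left(V,x \right)} = 2 x$
$d{\left(C \right)} = 1$
$c{\left(Y,y \right)} = 3 + \frac{Y^{2}}{8}$ ($c{\left(Y,y \right)} = 3 + \frac{Y Y}{8} = 3 + \frac{Y^{2}}{8}$)
$H = - \frac{703539}{32}$ ($H = - 54 \left(\left(1 - 5 \left(1 + \left(3 + \frac{1^{2}}{8}\right)\right)\right)^{2} + 2 \cdot 11\right) = - 54 \left(\left(1 - 5 \left(1 + \left(3 + \frac{1}{8} \cdot 1\right)\right)\right)^{2} + 22\right) = - 54 \left(\left(1 - 5 \left(1 + \left(3 + \frac{1}{8}\right)\right)\right)^{2} + 22\right) = - 54 \left(\left(1 - 5 \left(1 + \frac{25}{8}\right)\right)^{2} + 22\right) = - 54 \left(\left(1 - \frac{165}{8}\right)^{2} + 22\right) = - 54 \left(\left(- \frac{157}{8}\right)^{2} + 22\right) = - 54 \left(\frac{24649}{64} + 22\right) = \left(-54\right) \frac{26057}{64} = - \frac{703539}{32} \approx -21986.0$)
$\frac{1}{H - 57698} = \frac{1}{- \frac{703539}{32} - 57698} = \frac{1}{- \frac{2549875}{32}} = - \frac{32}{2549875}$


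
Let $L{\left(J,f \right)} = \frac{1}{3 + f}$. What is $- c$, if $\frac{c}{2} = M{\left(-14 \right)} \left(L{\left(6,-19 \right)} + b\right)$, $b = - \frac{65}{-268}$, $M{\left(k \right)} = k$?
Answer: $\frac{1351}{268} \approx 5.041$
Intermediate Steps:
$b = \frac{65}{268}$ ($b = \left(-65\right) \left(- \frac{1}{268}\right) = \frac{65}{268} \approx 0.24254$)
$c = - \frac{1351}{268}$ ($c = 2 \left(- 14 \left(\frac{1}{3 - 19} + \frac{65}{268}\right)\right) = 2 \left(- 14 \left(\frac{1}{-16} + \frac{65}{268}\right)\right) = 2 \left(- 14 \left(- \frac{1}{16} + \frac{65}{268}\right)\right) = 2 \left(\left(-14\right) \frac{193}{1072}\right) = 2 \left(- \frac{1351}{536}\right) = - \frac{1351}{268} \approx -5.041$)
$- c = \left(-1\right) \left(- \frac{1351}{268}\right) = \frac{1351}{268}$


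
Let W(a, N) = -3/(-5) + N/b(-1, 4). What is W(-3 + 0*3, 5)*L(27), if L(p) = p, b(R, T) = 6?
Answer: 387/10 ≈ 38.700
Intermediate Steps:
W(a, N) = ⅗ + N/6 (W(a, N) = -3/(-5) + N/6 = -3*(-⅕) + N*(⅙) = ⅗ + N/6)
W(-3 + 0*3, 5)*L(27) = (⅗ + (⅙)*5)*27 = (⅗ + ⅚)*27 = (43/30)*27 = 387/10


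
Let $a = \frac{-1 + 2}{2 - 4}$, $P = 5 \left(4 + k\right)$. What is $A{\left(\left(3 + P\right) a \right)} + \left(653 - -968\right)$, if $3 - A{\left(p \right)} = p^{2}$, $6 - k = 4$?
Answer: $\frac{5407}{4} \approx 1351.8$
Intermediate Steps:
$k = 2$ ($k = 6 - 4 = 2$)
$P = 30$ ($P = 5 \left(4 + 2\right) = 5 \cdot 6 = 30$)
$a = - \frac{1}{2}$ ($a = 1 \frac{1}{-2} = 1 \left(- \frac{1}{2}\right) = - \frac{1}{2} \approx -0.5$)
$A{\left(p \right)} = 3 - p^{2}$
$A{\left(\left(3 + P\right) a \right)} + \left(653 - -968\right) = \left(3 - \left(\left(3 + 30\right) \left(- \frac{1}{2}\right)\right)^{2}\right) + \left(653 - -968\right) = \left(3 - \left(33 \left(- \frac{1}{2}\right)\right)^{2}\right) + \left(653 + 968\right) = \left(3 - \left(- \frac{33}{2}\right)^{2}\right) + 1621 = \left(3 - \frac{1089}{4}\right) + 1621 = - \frac{1077}{4} + 1621 = \frac{5407}{4}$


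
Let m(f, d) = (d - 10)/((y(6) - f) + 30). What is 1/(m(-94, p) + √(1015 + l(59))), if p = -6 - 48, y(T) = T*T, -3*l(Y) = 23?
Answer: 15/37769 + 25*√9066/75538 ≈ 0.031910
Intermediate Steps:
l(Y) = -23/3 (l(Y) = -⅓*23 = -23/3)
y(T) = T²
p = -54
m(f, d) = (-10 + d)/(66 - f) (m(f, d) = (d - 10)/((6² - f) + 30) = (-10 + d)/((36 - f) + 30) = (-10 + d)/(66 - f))
1/(m(-94, p) + √(1015 + l(59))) = 1/((-10 - 54)/(66 - 1*(-94)) + √(1015 - 23/3)) = 1/(-64/(66 + 94) + √(3022/3)) = 1/(-64/160 + √9066/3) = 1/((1/160)*(-64) + √9066/3) = 1/(-⅖ + √9066/3)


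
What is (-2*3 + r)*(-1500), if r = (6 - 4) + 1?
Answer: 4500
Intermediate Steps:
r = 3 (r = 2 + 1 = 3)
(-2*3 + r)*(-1500) = (-2*3 + 3)*(-1500) = (-6 + 3)*(-1500) = -3*(-1500) = 4500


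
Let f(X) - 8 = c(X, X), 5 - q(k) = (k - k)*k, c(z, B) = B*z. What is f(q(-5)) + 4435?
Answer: 4468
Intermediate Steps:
q(k) = 5 (q(k) = 5 - (k - k)*k = 5 - 0*k = 5 - 1*0 = 5 + 0 = 5)
f(X) = 8 + X² (f(X) = 8 + X*X = 8 + X²)
f(q(-5)) + 4435 = (8 + 5²) + 4435 = (8 + 25) + 4435 = 33 + 4435 = 4468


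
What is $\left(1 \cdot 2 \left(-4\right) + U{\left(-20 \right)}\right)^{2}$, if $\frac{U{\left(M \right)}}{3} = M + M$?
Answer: $16384$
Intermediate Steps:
$U{\left(M \right)} = 6 M$ ($U{\left(M \right)} = 3 \left(M + M\right) = 3 \cdot 2 M = 6 M$)
$\left(1 \cdot 2 \left(-4\right) + U{\left(-20 \right)}\right)^{2} = \left(1 \cdot 2 \left(-4\right) + 6 \left(-20\right)\right)^{2} = \left(2 \left(-4\right) - 120\right)^{2} = \left(-8 - 120\right)^{2} = \left(-128\right)^{2} = 16384$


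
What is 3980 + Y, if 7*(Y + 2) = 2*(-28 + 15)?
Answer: 27820/7 ≈ 3974.3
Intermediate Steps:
Y = -40/7 (Y = -2 + (2*(-28 + 15))/7 = -2 + (2*(-13))/7 = -2 + (⅐)*(-26) = -2 - 26/7 = -40/7 ≈ -5.7143)
3980 + Y = 3980 - 40/7 = 27820/7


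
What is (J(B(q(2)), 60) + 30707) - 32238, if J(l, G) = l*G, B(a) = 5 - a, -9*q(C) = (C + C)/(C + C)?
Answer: -3673/3 ≈ -1224.3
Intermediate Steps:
q(C) = -⅑ (q(C) = -(C + C)/(9*(C + C)) = -2*C/(9*(2*C)) = -2*C*1/(2*C)/9 = -⅑*1 = -⅑)
J(l, G) = G*l
(J(B(q(2)), 60) + 30707) - 32238 = (60*(5 - 1*(-⅑)) + 30707) - 32238 = (60*(5 + ⅑) + 30707) - 32238 = (60*(46/9) + 30707) - 32238 = (920/3 + 30707) - 32238 = 93041/3 - 32238 = -3673/3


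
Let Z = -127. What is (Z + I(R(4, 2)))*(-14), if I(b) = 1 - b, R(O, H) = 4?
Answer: 1820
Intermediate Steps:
(Z + I(R(4, 2)))*(-14) = (-127 + (1 - 1*4))*(-14) = (-127 + (1 - 4))*(-14) = (-127 - 3)*(-14) = -130*(-14) = 1820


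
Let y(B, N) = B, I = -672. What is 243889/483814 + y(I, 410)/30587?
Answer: 7134709835/14798418818 ≈ 0.48213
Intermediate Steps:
243889/483814 + y(I, 410)/30587 = 243889/483814 - 672/30587 = 7134709835/14798418818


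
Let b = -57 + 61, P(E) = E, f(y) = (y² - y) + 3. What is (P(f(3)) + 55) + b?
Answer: 68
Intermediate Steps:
f(y) = 3 + y² - y
b = 4
(P(f(3)) + 55) + b = ((3 + 3² - 1*3) + 55) + 4 = ((3 + 9 - 3) + 55) + 4 = (9 + 55) + 4 = 64 + 4 = 68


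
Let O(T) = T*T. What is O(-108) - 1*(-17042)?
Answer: 28706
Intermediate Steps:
O(T) = T²
O(-108) - 1*(-17042) = (-108)² - 1*(-17042) = 11664 + 17042 = 28706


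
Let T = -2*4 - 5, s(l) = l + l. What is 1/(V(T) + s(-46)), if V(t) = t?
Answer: -1/105 ≈ -0.0095238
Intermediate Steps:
s(l) = 2*l
T = -13 (T = -8 - 5 = -13)
1/(V(T) + s(-46)) = 1/(-13 + 2*(-46)) = 1/(-13 - 92) = 1/(-105) = -1/105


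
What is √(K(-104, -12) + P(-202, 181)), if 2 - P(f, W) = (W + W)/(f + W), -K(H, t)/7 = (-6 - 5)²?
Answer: I*√365043/21 ≈ 28.771*I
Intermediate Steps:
K(H, t) = -847 (K(H, t) = -7*(-6 - 5)² = -7*(-11)² = -7*121 = -847)
P(f, W) = 2 - 2*W/(W + f) (P(f, W) = 2 - (W + W)/(f + W) = 2 - 2*W/(W + f))
√(K(-104, -12) + P(-202, 181)) = √(-847 + 2*(-202)/(181 - 202)) = √(-847 + 2*(-202)/(-21)) = √(-847 + 2*(-202)*(-1/21)) = √(-847 + 404/21) = √(-17383/21) = I*√365043/21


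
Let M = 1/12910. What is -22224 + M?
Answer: -286911839/12910 ≈ -22224.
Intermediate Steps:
M = 1/12910 ≈ 7.7459e-5
-22224 + M = -22224 + 1/12910 = -286911839/12910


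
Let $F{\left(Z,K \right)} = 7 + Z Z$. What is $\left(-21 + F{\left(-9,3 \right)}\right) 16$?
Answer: $1072$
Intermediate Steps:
$F{\left(Z,K \right)} = 7 + Z^{2}$
$\left(-21 + F{\left(-9,3 \right)}\right) 16 = \left(-21 + \left(7 + \left(-9\right)^{2}\right)\right) 16 = \left(-21 + \left(7 + 81\right)\right) 16 = \left(-21 + 88\right) 16 = 67 \cdot 16 = 1072$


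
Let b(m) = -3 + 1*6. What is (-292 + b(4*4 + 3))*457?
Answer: -132073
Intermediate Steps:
b(m) = 3 (b(m) = -3 + 6 = 3)
(-292 + b(4*4 + 3))*457 = (-292 + 3)*457 = -289*457 = -132073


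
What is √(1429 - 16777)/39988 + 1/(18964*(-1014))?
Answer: -1/19229496 + I*√3837/19994 ≈ -5.2003e-8 + 0.0030981*I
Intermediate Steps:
√(1429 - 16777)/39988 + 1/(18964*(-1014)) = √(-15348)*(1/39988) + (1/18964)*(-1/1014) = (2*I*√3837)*(1/39988) - 1/19229496 = I*√3837/19994 - 1/19229496 = -1/19229496 + I*√3837/19994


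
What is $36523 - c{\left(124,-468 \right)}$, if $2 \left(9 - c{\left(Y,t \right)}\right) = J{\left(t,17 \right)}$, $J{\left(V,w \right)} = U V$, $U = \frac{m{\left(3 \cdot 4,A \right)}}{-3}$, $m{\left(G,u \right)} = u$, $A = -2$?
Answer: $36358$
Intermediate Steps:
$U = \frac{2}{3}$ ($U = - \frac{2}{-3} = \left(-2\right) \left(- \frac{1}{3}\right) = \frac{2}{3} \approx 0.66667$)
$J{\left(V,w \right)} = \frac{2 V}{3}$
$c{\left(Y,t \right)} = 9 - \frac{t}{3}$ ($c{\left(Y,t \right)} = 9 - \frac{\frac{2}{3} t}{2} = 9 - \frac{t}{3}$)
$36523 - c{\left(124,-468 \right)} = 36523 - \left(9 - -156\right) = 36523 - \left(9 + 156\right) = 36523 - 165 = 36358$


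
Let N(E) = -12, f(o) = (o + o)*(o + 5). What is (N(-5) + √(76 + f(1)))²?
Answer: 232 - 48*√22 ≈ 6.8600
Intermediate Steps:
f(o) = 2*o*(5 + o) (f(o) = (2*o)*(5 + o) = 2*o*(5 + o))
(N(-5) + √(76 + f(1)))² = (-12 + √(76 + 2*1*(5 + 1)))² = (-12 + √(76 + 2*1*6))² = (-12 + √(76 + 12))² = (-12 + √88)² = (-12 + 2*√22)²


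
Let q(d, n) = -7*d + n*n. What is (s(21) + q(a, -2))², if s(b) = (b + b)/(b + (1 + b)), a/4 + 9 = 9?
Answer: 45796/1849 ≈ 24.768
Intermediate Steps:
a = 0 (a = -36 + 4*9 = -36 + 36 = 0)
q(d, n) = n² - 7*d (q(d, n) = -7*d + n² = n² - 7*d)
s(b) = 2*b/(1 + 2*b) (s(b) = (2*b)/(1 + 2*b) = 2*b/(1 + 2*b))
(s(21) + q(a, -2))² = (2*21/(1 + 2*21) + ((-2)² - 7*0))² = (2*21/(1 + 42) + (4 + 0))² = (2*21/43 + 4)² = (2*21*(1/43) + 4)² = (42/43 + 4)² = (214/43)² = 45796/1849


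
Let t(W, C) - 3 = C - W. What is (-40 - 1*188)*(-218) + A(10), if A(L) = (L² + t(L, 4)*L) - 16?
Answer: 49758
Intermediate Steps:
t(W, C) = 3 + C - W (t(W, C) = 3 + (C - W) = 3 + C - W)
A(L) = -16 + L² + L*(7 - L) (A(L) = (L² + (3 + 4 - L)*L) - 16 = (L² + (7 - L)*L) - 16 = (L² + L*(7 - L)) - 16 = -16 + L² + L*(7 - L))
(-40 - 1*188)*(-218) + A(10) = (-40 - 1*188)*(-218) + (-16 + 7*10) = (-40 - 188)*(-218) + (-16 + 70) = -228*(-218) + 54 = 49704 + 54 = 49758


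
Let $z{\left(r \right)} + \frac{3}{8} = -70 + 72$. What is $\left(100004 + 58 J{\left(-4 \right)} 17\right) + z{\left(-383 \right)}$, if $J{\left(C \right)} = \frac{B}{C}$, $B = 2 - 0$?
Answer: $\frac{796101}{8} \approx 99513.0$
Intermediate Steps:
$B = 2$ ($B = 2 + 0 = 2$)
$J{\left(C \right)} = \frac{2}{C}$
$z{\left(r \right)} = \frac{13}{8}$ ($z{\left(r \right)} = - \frac{3}{8} + \left(-70 + 72\right) = - \frac{3}{8} + 2 = \frac{13}{8}$)
$\left(100004 + 58 J{\left(-4 \right)} 17\right) + z{\left(-383 \right)} = \left(100004 + 58 \frac{2}{-4} \cdot 17\right) + \frac{13}{8} = \left(100004 + 58 \cdot 2 \left(- \frac{1}{4}\right) 17\right) + \frac{13}{8} = \left(100004 + 58 \left(- \frac{1}{2}\right) 17\right) + \frac{13}{8} = \left(100004 - 493\right) + \frac{13}{8} = 99511 + \frac{13}{8} = \frac{796101}{8}$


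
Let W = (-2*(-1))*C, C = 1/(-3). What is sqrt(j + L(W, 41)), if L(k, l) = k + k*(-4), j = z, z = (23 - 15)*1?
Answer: sqrt(10) ≈ 3.1623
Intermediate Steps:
C = -1/3 ≈ -0.33333
z = 8 (z = 8*1 = 8)
j = 8
W = -2/3 (W = -2*(-1)*(-1/3) = 2*(-1/3) = -2/3 ≈ -0.66667)
L(k, l) = -3*k (L(k, l) = k - 4*k = -3*k)
sqrt(j + L(W, 41)) = sqrt(8 - 3*(-2/3)) = sqrt(8 + 2) = sqrt(10)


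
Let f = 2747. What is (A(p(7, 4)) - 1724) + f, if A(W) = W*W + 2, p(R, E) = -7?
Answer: 1074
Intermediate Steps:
A(W) = 2 + W² (A(W) = W² + 2 = 2 + W²)
(A(p(7, 4)) - 1724) + f = ((2 + (-7)²) - 1724) + 2747 = ((2 + 49) - 1724) + 2747 = (51 - 1724) + 2747 = -1673 + 2747 = 1074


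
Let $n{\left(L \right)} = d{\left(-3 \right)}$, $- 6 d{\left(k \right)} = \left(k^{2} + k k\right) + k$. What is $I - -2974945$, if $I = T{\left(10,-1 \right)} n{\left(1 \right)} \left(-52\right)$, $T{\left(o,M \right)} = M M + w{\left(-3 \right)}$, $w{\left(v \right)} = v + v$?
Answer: $2974295$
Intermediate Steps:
$d{\left(k \right)} = - \frac{k^{2}}{3} - \frac{k}{6}$ ($d{\left(k \right)} = - \frac{\left(k^{2} + k k\right) + k}{6} = - \frac{\left(k^{2} + k^{2}\right) + k}{6} = - \frac{2 k^{2} + k}{6} = - \frac{k + 2 k^{2}}{6} = - \frac{k^{2}}{3} - \frac{k}{6}$)
$w{\left(v \right)} = 2 v$
$n{\left(L \right)} = - \frac{5}{2}$ ($n{\left(L \right)} = \left(- \frac{1}{6}\right) \left(-3\right) \left(1 + 2 \left(-3\right)\right) = \left(- \frac{1}{6}\right) \left(-3\right) \left(1 - 6\right) = \left(- \frac{1}{6}\right) \left(-3\right) \left(-5\right) = - \frac{5}{2}$)
$T{\left(o,M \right)} = -6 + M^{2}$ ($T{\left(o,M \right)} = M M + 2 \left(-3\right) = M^{2} - 6 = -6 + M^{2}$)
$I = -650$ ($I = \left(-6 + \left(-1\right)^{2}\right) \left(- \frac{5}{2}\right) \left(-52\right) = \left(-6 + 1\right) \left(- \frac{5}{2}\right) \left(-52\right) = \left(-5\right) \left(- \frac{5}{2}\right) \left(-52\right) = \frac{25}{2} \left(-52\right) = -650$)
$I - -2974945 = -650 - -2974945 = -650 + 2974945 = 2974295$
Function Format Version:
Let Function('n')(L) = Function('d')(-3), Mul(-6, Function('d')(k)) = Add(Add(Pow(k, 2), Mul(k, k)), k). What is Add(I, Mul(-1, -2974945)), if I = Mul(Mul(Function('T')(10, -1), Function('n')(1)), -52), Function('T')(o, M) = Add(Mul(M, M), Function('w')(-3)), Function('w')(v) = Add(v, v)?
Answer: 2974295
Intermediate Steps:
Function('d')(k) = Add(Mul(Rational(-1, 3), Pow(k, 2)), Mul(Rational(-1, 6), k)) (Function('d')(k) = Mul(Rational(-1, 6), Add(Add(Pow(k, 2), Mul(k, k)), k)) = Mul(Rational(-1, 6), Add(Add(Pow(k, 2), Pow(k, 2)), k)) = Mul(Rational(-1, 6), Add(Mul(2, Pow(k, 2)), k)) = Mul(Rational(-1, 6), Add(k, Mul(2, Pow(k, 2)))) = Add(Mul(Rational(-1, 3), Pow(k, 2)), Mul(Rational(-1, 6), k)))
Function('w')(v) = Mul(2, v)
Function('n')(L) = Rational(-5, 2) (Function('n')(L) = Mul(Rational(-1, 6), -3, Add(1, Mul(2, -3))) = Mul(Rational(-1, 6), -3, Add(1, -6)) = Mul(Rational(-1, 6), -3, -5) = Rational(-5, 2))
Function('T')(o, M) = Add(-6, Pow(M, 2)) (Function('T')(o, M) = Add(Mul(M, M), Mul(2, -3)) = Add(Pow(M, 2), -6) = Add(-6, Pow(M, 2)))
I = -650 (I = Mul(Mul(Add(-6, Pow(-1, 2)), Rational(-5, 2)), -52) = Mul(Mul(Add(-6, 1), Rational(-5, 2)), -52) = Mul(Mul(-5, Rational(-5, 2)), -52) = Mul(Rational(25, 2), -52) = -650)
Add(I, Mul(-1, -2974945)) = Add(-650, Mul(-1, -2974945)) = Add(-650, 2974945) = 2974295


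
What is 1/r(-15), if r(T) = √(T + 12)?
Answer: -I*√3/3 ≈ -0.57735*I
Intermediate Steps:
r(T) = √(12 + T)
1/r(-15) = 1/(√(12 - 15)) = 1/(√(-3)) = 1/(I*√3) = -I*√3/3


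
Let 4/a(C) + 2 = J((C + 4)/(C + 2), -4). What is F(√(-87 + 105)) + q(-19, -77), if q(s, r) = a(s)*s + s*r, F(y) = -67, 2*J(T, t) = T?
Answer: 76572/53 ≈ 1444.8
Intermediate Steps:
J(T, t) = T/2
a(C) = 4/(-2 + (4 + C)/(2*(2 + C))) (a(C) = 4/(-2 + ((C + 4)/(C + 2))/2) = 4/(-2 + ((4 + C)/(2 + C))/2) = 4/(-2 + (4 + C)/(2*(2 + C))))
q(s, r) = r*s + 8*s*(-2 - s)/(4 + 3*s) (q(s, r) = (8*(-2 - s)/(4 + 3*s))*s + s*r = 8*s*(-2 - s)/(4 + 3*s) + r*s = r*s + 8*s*(-2 - s)/(4 + 3*s))
F(√(-87 + 105)) + q(-19, -77) = -67 - 19*(-16 - 8*(-19) - 77*(4 + 3*(-19)))/(4 + 3*(-19)) = -67 - 19*(-16 + 152 - 77*(4 - 57))/(4 - 57) = -67 - 19*(-16 + 152 - 77*(-53))/(-53) = -67 - 19*(-1/53)*(-16 + 152 + 4081) = -67 - 19*(-1/53)*4217 = -67 + 80123/53 = 76572/53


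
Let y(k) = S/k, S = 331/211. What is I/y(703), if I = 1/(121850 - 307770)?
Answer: -148333/61539520 ≈ -0.0024104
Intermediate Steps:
S = 331/211 (S = 331*(1/211) = 331/211 ≈ 1.5687)
y(k) = 331/(211*k)
I = -1/185920 (I = 1/(-185920) = -1/185920 ≈ -5.3787e-6)
I/y(703) = -1/(185920*((331/211)/703)) = -1/(185920*((331/211)*(1/703))) = -1/(185920*331/148333) = -1/185920*148333/331 = -148333/61539520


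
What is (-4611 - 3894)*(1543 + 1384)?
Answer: -24894135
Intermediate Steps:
(-4611 - 3894)*(1543 + 1384) = -8505*2927 = -24894135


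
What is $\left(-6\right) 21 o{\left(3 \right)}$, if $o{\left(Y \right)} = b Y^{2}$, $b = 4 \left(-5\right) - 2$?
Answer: $24948$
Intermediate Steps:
$b = -22$ ($b = -20 - 2 = -22$)
$o{\left(Y \right)} = - 22 Y^{2}$
$\left(-6\right) 21 o{\left(3 \right)} = \left(-6\right) 21 \left(- 22 \cdot 3^{2}\right) = - 126 \left(\left(-22\right) 9\right) = \left(-126\right) \left(-198\right) = 24948$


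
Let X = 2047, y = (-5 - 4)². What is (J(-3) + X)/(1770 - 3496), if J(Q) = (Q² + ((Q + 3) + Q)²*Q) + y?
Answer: -1055/863 ≈ -1.2225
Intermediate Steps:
y = 81 (y = (-9)² = 81)
J(Q) = 81 + Q² + Q*(3 + 2*Q)² (J(Q) = (Q² + ((Q + 3) + Q)²*Q) + 81 = (Q² + ((3 + Q) + Q)²*Q) + 81 = (Q² + (3 + 2*Q)²*Q) + 81 = (Q² + Q*(3 + 2*Q)²) + 81 = 81 + Q² + Q*(3 + 2*Q)²)
(J(-3) + X)/(1770 - 3496) = ((81 + (-3)² - 3*(3 + 2*(-3))²) + 2047)/(1770 - 3496) = ((81 + 9 - 3*(3 - 6)²) + 2047)/(-1726) = ((81 + 9 - 3*(-3)²) + 2047)*(-1/1726) = ((81 + 9 - 3*9) + 2047)*(-1/1726) = ((81 + 9 - 27) + 2047)*(-1/1726) = (63 + 2047)*(-1/1726) = 2110*(-1/1726) = -1055/863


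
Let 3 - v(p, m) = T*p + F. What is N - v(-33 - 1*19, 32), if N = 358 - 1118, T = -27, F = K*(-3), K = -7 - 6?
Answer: 680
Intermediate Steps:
K = -13
F = 39 (F = -13*(-3) = 39)
N = -760
v(p, m) = -36 + 27*p (v(p, m) = 3 - (-27*p + 39) = 3 - (39 - 27*p) = 3 + (-39 + 27*p) = -36 + 27*p)
N - v(-33 - 1*19, 32) = -760 - (-36 + 27*(-33 - 1*19)) = -760 - (-36 + 27*(-33 - 19)) = -760 - (-36 + 27*(-52)) = -760 - (-36 - 1404) = -760 - 1*(-1440) = -760 + 1440 = 680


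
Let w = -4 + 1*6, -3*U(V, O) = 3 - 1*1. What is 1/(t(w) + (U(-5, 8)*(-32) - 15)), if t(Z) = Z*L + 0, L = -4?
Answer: -3/5 ≈ -0.60000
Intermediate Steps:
U(V, O) = -2/3 (U(V, O) = -(3 - 1*1)/3 = -(3 - 1)/3 = -1/3*2 = -2/3)
w = 2 (w = -4 + 6 = 2)
t(Z) = -4*Z (t(Z) = Z*(-4) + 0 = -4*Z + 0 = -4*Z)
1/(t(w) + (U(-5, 8)*(-32) - 15)) = 1/(-4*2 + (-2/3*(-32) - 15)) = 1/(-8 + (64/3 - 15)) = 1/(-8 + 19/3) = 1/(-5/3) = -3/5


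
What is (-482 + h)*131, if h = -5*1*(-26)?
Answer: -46112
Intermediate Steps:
h = 130 (h = -5*(-26) = 130)
(-482 + h)*131 = (-482 + 130)*131 = -352*131 = -46112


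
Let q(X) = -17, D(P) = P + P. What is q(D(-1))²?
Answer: 289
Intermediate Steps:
D(P) = 2*P
q(D(-1))² = (-17)² = 289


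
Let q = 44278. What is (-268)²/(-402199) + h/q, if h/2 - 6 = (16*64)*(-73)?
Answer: -31652877990/8904283661 ≈ -3.5548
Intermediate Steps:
h = -149492 (h = 12 + 2*((16*64)*(-73)) = 12 + 2*(1024*(-73)) = 12 + 2*(-74752) = 12 - 149504 = -149492)
(-268)²/(-402199) + h/q = (-268)²/(-402199) - 149492/44278 = 71824*(-1/402199) - 149492*1/44278 = -71824/402199 - 74746/22139 = -31652877990/8904283661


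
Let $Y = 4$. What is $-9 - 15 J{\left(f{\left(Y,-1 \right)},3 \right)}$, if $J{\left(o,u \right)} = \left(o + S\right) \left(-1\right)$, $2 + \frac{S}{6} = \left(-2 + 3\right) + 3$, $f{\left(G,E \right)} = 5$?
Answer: $246$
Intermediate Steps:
$S = 12$ ($S = -12 + 6 \left(\left(-2 + 3\right) + 3\right) = -12 + 6 \left(1 + 3\right) = -12 + 6 \cdot 4 = -12 + 24 = 12$)
$J{\left(o,u \right)} = -12 - o$ ($J{\left(o,u \right)} = \left(o + 12\right) \left(-1\right) = \left(12 + o\right) \left(-1\right) = -12 - o$)
$-9 - 15 J{\left(f{\left(Y,-1 \right)},3 \right)} = -9 - 15 \left(-12 - 5\right) = -9 - -255 = -9 + 255 = 246$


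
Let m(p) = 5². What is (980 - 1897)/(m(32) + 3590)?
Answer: -917/3615 ≈ -0.25367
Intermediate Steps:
m(p) = 25
(980 - 1897)/(m(32) + 3590) = (980 - 1897)/(25 + 3590) = -917/3615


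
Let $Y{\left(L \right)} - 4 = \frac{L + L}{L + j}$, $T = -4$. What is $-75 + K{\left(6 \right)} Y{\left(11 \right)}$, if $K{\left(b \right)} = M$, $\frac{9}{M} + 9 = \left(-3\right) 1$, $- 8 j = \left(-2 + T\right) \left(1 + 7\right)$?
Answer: $- \frac{2685}{34} \approx -78.971$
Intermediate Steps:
$j = 6$ ($j = - \frac{\left(-2 - 4\right) \left(1 + 7\right)}{8} = - \frac{\left(-6\right) 8}{8} = \left(- \frac{1}{8}\right) \left(-48\right) = 6$)
$M = - \frac{3}{4}$ ($M = \frac{9}{-9 - 3} = \frac{9}{-12} = 9 \left(- \frac{1}{12}\right) = - \frac{3}{4} \approx -0.75$)
$K{\left(b \right)} = - \frac{3}{4}$
$Y{\left(L \right)} = 4 + \frac{2 L}{6 + L}$ ($Y{\left(L \right)} = 4 + \frac{L + L}{L + 6} = 4 + \frac{2 L}{6 + L}$)
$-75 + K{\left(6 \right)} Y{\left(11 \right)} = -75 - \frac{3 \frac{6 \left(4 + 11\right)}{6 + 11}}{4} = -75 - \frac{3 \cdot 6 \cdot \frac{1}{17} \cdot 15}{4} = -75 - \frac{135}{34} = - \frac{2685}{34}$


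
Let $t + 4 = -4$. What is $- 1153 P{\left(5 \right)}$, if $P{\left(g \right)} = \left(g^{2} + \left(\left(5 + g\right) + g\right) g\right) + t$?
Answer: $-106076$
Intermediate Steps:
$t = -8$ ($t = -4 - 4 = -8$)
$P{\left(g \right)} = -8 + g^{2} + g \left(5 + 2 g\right)$ ($P{\left(g \right)} = \left(g^{2} + \left(\left(5 + g\right) + g\right) g\right) - 8 = \left(g^{2} + \left(5 + 2 g\right) g\right) - 8 = \left(g^{2} + g \left(5 + 2 g\right)\right) - 8 = -8 + g^{2} + g \left(5 + 2 g\right)$)
$- 1153 P{\left(5 \right)} = - 1153 \left(-8 + 3 \cdot 5^{2} + 5 \cdot 5\right) = - 1153 \left(-8 + 3 \cdot 25 + 25\right) = - 1153 \left(-8 + 75 + 25\right) = \left(-1153\right) 92 = -106076$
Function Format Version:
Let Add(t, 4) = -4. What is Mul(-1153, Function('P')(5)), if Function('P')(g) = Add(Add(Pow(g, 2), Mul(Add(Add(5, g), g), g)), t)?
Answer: -106076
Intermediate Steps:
t = -8 (t = Add(-4, -4) = -8)
Function('P')(g) = Add(-8, Pow(g, 2), Mul(g, Add(5, Mul(2, g)))) (Function('P')(g) = Add(Add(Pow(g, 2), Mul(Add(Add(5, g), g), g)), -8) = Add(Add(Pow(g, 2), Mul(Add(5, Mul(2, g)), g)), -8) = Add(Add(Pow(g, 2), Mul(g, Add(5, Mul(2, g)))), -8) = Add(-8, Pow(g, 2), Mul(g, Add(5, Mul(2, g)))))
Mul(-1153, Function('P')(5)) = Mul(-1153, Add(-8, Mul(3, Pow(5, 2)), Mul(5, 5))) = Mul(-1153, Add(-8, Mul(3, 25), 25)) = Mul(-1153, Add(-8, 75, 25)) = Mul(-1153, 92) = -106076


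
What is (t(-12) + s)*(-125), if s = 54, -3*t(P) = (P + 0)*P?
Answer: -750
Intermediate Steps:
t(P) = -P**2/3 (t(P) = -(P + 0)*P/3 = -P*P/3 = -P**2/3)
(t(-12) + s)*(-125) = (-1/3*(-12)**2 + 54)*(-125) = (-1/3*144 + 54)*(-125) = (-48 + 54)*(-125) = 6*(-125) = -750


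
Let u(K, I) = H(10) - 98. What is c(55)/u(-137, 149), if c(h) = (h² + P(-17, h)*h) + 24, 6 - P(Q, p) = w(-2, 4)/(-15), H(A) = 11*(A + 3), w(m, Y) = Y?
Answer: 10181/135 ≈ 75.415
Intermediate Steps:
H(A) = 33 + 11*A (H(A) = 11*(3 + A) = 33 + 11*A)
P(Q, p) = 94/15 (P(Q, p) = 6 - 4/(-15) = 6 - 4*(-1)/15 = 6 - 1*(-4/15) = 6 + 4/15 = 94/15)
u(K, I) = 45 (u(K, I) = (33 + 11*10) - 98 = (33 + 110) - 98 = 143 - 98 = 45)
c(h) = 24 + h² + 94*h/15 (c(h) = (h² + 94*h/15) + 24 = 24 + h² + 94*h/15)
c(55)/u(-137, 149) = (24 + 55² + (94/15)*55)/45 = (24 + 3025 + 1034/3)*(1/45) = (10181/3)*(1/45) = 10181/135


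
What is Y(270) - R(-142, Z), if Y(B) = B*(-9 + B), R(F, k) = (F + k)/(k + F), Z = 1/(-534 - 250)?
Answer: 70469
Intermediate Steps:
Z = -1/784 (Z = 1/(-784) = -1/784 ≈ -0.0012755)
R(F, k) = 1 (R(F, k) = (F + k)/(F + k) = 1)
Y(270) - R(-142, Z) = 270*(-9 + 270) - 1*1 = 270*261 - 1 = 70470 - 1 = 70469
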